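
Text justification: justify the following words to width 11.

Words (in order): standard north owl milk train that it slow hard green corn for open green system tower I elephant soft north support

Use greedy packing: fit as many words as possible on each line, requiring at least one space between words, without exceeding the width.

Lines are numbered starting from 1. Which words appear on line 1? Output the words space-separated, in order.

Line 1: ['standard'] (min_width=8, slack=3)
Line 2: ['north', 'owl'] (min_width=9, slack=2)
Line 3: ['milk', 'train'] (min_width=10, slack=1)
Line 4: ['that', 'it'] (min_width=7, slack=4)
Line 5: ['slow', 'hard'] (min_width=9, slack=2)
Line 6: ['green', 'corn'] (min_width=10, slack=1)
Line 7: ['for', 'open'] (min_width=8, slack=3)
Line 8: ['green'] (min_width=5, slack=6)
Line 9: ['system'] (min_width=6, slack=5)
Line 10: ['tower', 'I'] (min_width=7, slack=4)
Line 11: ['elephant'] (min_width=8, slack=3)
Line 12: ['soft', 'north'] (min_width=10, slack=1)
Line 13: ['support'] (min_width=7, slack=4)

Answer: standard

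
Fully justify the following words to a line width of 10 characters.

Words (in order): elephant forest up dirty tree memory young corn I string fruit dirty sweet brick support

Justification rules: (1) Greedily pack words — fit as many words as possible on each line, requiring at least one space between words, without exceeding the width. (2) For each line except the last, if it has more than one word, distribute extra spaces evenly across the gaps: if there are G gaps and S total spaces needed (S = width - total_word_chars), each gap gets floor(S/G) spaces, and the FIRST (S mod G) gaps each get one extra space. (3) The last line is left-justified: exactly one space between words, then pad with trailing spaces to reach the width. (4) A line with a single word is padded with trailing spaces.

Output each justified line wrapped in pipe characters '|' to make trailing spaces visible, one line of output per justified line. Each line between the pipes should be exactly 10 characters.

Line 1: ['elephant'] (min_width=8, slack=2)
Line 2: ['forest', 'up'] (min_width=9, slack=1)
Line 3: ['dirty', 'tree'] (min_width=10, slack=0)
Line 4: ['memory'] (min_width=6, slack=4)
Line 5: ['young', 'corn'] (min_width=10, slack=0)
Line 6: ['I', 'string'] (min_width=8, slack=2)
Line 7: ['fruit'] (min_width=5, slack=5)
Line 8: ['dirty'] (min_width=5, slack=5)
Line 9: ['sweet'] (min_width=5, slack=5)
Line 10: ['brick'] (min_width=5, slack=5)
Line 11: ['support'] (min_width=7, slack=3)

Answer: |elephant  |
|forest  up|
|dirty tree|
|memory    |
|young corn|
|I   string|
|fruit     |
|dirty     |
|sweet     |
|brick     |
|support   |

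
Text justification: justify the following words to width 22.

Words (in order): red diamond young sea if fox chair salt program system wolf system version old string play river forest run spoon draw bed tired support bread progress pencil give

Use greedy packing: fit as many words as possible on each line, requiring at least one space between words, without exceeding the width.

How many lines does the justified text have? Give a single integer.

Line 1: ['red', 'diamond', 'young', 'sea'] (min_width=21, slack=1)
Line 2: ['if', 'fox', 'chair', 'salt'] (min_width=17, slack=5)
Line 3: ['program', 'system', 'wolf'] (min_width=19, slack=3)
Line 4: ['system', 'version', 'old'] (min_width=18, slack=4)
Line 5: ['string', 'play', 'river'] (min_width=17, slack=5)
Line 6: ['forest', 'run', 'spoon', 'draw'] (min_width=21, slack=1)
Line 7: ['bed', 'tired', 'support'] (min_width=17, slack=5)
Line 8: ['bread', 'progress', 'pencil'] (min_width=21, slack=1)
Line 9: ['give'] (min_width=4, slack=18)
Total lines: 9

Answer: 9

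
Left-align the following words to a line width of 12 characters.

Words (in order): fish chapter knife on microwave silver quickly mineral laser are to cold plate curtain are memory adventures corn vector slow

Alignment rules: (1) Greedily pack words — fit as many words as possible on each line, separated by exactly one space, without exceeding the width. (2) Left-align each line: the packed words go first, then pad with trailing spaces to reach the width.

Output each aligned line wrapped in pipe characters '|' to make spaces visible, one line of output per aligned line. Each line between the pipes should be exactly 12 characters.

Line 1: ['fish', 'chapter'] (min_width=12, slack=0)
Line 2: ['knife', 'on'] (min_width=8, slack=4)
Line 3: ['microwave'] (min_width=9, slack=3)
Line 4: ['silver'] (min_width=6, slack=6)
Line 5: ['quickly'] (min_width=7, slack=5)
Line 6: ['mineral'] (min_width=7, slack=5)
Line 7: ['laser', 'are', 'to'] (min_width=12, slack=0)
Line 8: ['cold', 'plate'] (min_width=10, slack=2)
Line 9: ['curtain', 'are'] (min_width=11, slack=1)
Line 10: ['memory'] (min_width=6, slack=6)
Line 11: ['adventures'] (min_width=10, slack=2)
Line 12: ['corn', 'vector'] (min_width=11, slack=1)
Line 13: ['slow'] (min_width=4, slack=8)

Answer: |fish chapter|
|knife on    |
|microwave   |
|silver      |
|quickly     |
|mineral     |
|laser are to|
|cold plate  |
|curtain are |
|memory      |
|adventures  |
|corn vector |
|slow        |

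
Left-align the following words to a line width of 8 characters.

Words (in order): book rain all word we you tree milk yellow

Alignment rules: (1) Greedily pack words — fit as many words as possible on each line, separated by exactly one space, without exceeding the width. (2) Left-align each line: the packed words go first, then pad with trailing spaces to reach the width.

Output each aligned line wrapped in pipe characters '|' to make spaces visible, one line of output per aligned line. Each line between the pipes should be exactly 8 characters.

Answer: |book    |
|rain all|
|word we |
|you tree|
|milk    |
|yellow  |

Derivation:
Line 1: ['book'] (min_width=4, slack=4)
Line 2: ['rain', 'all'] (min_width=8, slack=0)
Line 3: ['word', 'we'] (min_width=7, slack=1)
Line 4: ['you', 'tree'] (min_width=8, slack=0)
Line 5: ['milk'] (min_width=4, slack=4)
Line 6: ['yellow'] (min_width=6, slack=2)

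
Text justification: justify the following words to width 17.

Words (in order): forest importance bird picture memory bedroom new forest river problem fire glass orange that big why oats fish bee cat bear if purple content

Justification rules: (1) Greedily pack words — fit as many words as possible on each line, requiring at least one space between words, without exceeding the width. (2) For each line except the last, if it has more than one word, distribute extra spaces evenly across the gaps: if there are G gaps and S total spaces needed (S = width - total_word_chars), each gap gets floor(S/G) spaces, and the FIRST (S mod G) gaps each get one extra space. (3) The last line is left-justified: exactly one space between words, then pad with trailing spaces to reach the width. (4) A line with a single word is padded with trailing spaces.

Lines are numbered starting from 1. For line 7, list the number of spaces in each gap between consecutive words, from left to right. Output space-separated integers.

Answer: 1 1 1

Derivation:
Line 1: ['forest', 'importance'] (min_width=17, slack=0)
Line 2: ['bird', 'picture'] (min_width=12, slack=5)
Line 3: ['memory', 'bedroom'] (min_width=14, slack=3)
Line 4: ['new', 'forest', 'river'] (min_width=16, slack=1)
Line 5: ['problem', 'fire'] (min_width=12, slack=5)
Line 6: ['glass', 'orange', 'that'] (min_width=17, slack=0)
Line 7: ['big', 'why', 'oats', 'fish'] (min_width=17, slack=0)
Line 8: ['bee', 'cat', 'bear', 'if'] (min_width=15, slack=2)
Line 9: ['purple', 'content'] (min_width=14, slack=3)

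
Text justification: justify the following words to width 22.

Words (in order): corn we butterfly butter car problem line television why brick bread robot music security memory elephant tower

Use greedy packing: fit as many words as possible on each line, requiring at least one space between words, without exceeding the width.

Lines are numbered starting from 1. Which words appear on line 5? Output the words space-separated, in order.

Answer: music security memory

Derivation:
Line 1: ['corn', 'we', 'butterfly'] (min_width=17, slack=5)
Line 2: ['butter', 'car', 'problem'] (min_width=18, slack=4)
Line 3: ['line', 'television', 'why'] (min_width=19, slack=3)
Line 4: ['brick', 'bread', 'robot'] (min_width=17, slack=5)
Line 5: ['music', 'security', 'memory'] (min_width=21, slack=1)
Line 6: ['elephant', 'tower'] (min_width=14, slack=8)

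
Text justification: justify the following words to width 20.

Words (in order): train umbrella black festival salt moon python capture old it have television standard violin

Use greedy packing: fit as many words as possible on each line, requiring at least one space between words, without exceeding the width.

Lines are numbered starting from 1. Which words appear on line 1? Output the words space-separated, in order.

Line 1: ['train', 'umbrella', 'black'] (min_width=20, slack=0)
Line 2: ['festival', 'salt', 'moon'] (min_width=18, slack=2)
Line 3: ['python', 'capture', 'old'] (min_width=18, slack=2)
Line 4: ['it', 'have', 'television'] (min_width=18, slack=2)
Line 5: ['standard', 'violin'] (min_width=15, slack=5)

Answer: train umbrella black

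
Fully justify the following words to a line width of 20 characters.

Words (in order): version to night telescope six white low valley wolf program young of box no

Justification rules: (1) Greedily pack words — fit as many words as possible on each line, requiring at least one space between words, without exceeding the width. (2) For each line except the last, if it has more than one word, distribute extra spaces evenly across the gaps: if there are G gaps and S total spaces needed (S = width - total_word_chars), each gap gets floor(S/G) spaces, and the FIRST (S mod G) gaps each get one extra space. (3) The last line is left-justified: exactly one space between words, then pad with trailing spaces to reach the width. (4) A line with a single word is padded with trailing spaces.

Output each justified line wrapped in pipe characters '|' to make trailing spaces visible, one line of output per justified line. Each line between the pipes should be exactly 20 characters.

Answer: |version   to   night|
|telescope  six white|
|low    valley   wolf|
|program young of box|
|no                  |

Derivation:
Line 1: ['version', 'to', 'night'] (min_width=16, slack=4)
Line 2: ['telescope', 'six', 'white'] (min_width=19, slack=1)
Line 3: ['low', 'valley', 'wolf'] (min_width=15, slack=5)
Line 4: ['program', 'young', 'of', 'box'] (min_width=20, slack=0)
Line 5: ['no'] (min_width=2, slack=18)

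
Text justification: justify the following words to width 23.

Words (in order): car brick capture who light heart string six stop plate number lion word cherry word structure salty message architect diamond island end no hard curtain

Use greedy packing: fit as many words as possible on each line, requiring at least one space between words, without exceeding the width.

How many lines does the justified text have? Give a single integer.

Line 1: ['car', 'brick', 'capture', 'who'] (min_width=21, slack=2)
Line 2: ['light', 'heart', 'string', 'six'] (min_width=22, slack=1)
Line 3: ['stop', 'plate', 'number', 'lion'] (min_width=22, slack=1)
Line 4: ['word', 'cherry', 'word'] (min_width=16, slack=7)
Line 5: ['structure', 'salty', 'message'] (min_width=23, slack=0)
Line 6: ['architect', 'diamond'] (min_width=17, slack=6)
Line 7: ['island', 'end', 'no', 'hard'] (min_width=18, slack=5)
Line 8: ['curtain'] (min_width=7, slack=16)
Total lines: 8

Answer: 8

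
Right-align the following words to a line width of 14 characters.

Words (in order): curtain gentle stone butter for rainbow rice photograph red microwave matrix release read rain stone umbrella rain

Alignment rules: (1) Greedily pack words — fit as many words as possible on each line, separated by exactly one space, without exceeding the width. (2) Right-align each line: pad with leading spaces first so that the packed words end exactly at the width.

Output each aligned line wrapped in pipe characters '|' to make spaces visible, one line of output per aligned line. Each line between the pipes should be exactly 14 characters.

Answer: |curtain gentle|
|  stone butter|
|   for rainbow|
|          rice|
|photograph red|
|     microwave|
|matrix release|
|     read rain|
|stone umbrella|
|          rain|

Derivation:
Line 1: ['curtain', 'gentle'] (min_width=14, slack=0)
Line 2: ['stone', 'butter'] (min_width=12, slack=2)
Line 3: ['for', 'rainbow'] (min_width=11, slack=3)
Line 4: ['rice'] (min_width=4, slack=10)
Line 5: ['photograph', 'red'] (min_width=14, slack=0)
Line 6: ['microwave'] (min_width=9, slack=5)
Line 7: ['matrix', 'release'] (min_width=14, slack=0)
Line 8: ['read', 'rain'] (min_width=9, slack=5)
Line 9: ['stone', 'umbrella'] (min_width=14, slack=0)
Line 10: ['rain'] (min_width=4, slack=10)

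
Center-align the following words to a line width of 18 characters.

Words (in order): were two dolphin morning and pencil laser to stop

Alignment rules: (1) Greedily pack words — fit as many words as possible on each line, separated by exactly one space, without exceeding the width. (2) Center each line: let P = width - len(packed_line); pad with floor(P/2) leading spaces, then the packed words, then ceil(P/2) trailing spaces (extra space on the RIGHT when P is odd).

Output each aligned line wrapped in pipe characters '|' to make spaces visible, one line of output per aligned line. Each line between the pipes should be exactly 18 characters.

Line 1: ['were', 'two', 'dolphin'] (min_width=16, slack=2)
Line 2: ['morning', 'and', 'pencil'] (min_width=18, slack=0)
Line 3: ['laser', 'to', 'stop'] (min_width=13, slack=5)

Answer: | were two dolphin |
|morning and pencil|
|  laser to stop   |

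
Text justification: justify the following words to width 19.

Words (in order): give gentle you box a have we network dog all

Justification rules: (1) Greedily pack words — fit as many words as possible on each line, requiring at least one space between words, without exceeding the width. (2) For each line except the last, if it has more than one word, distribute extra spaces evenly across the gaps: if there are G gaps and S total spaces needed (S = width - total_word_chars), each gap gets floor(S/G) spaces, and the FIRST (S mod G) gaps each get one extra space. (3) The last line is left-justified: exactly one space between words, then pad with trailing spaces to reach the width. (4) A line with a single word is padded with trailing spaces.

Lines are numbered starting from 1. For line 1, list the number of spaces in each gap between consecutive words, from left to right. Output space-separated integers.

Line 1: ['give', 'gentle', 'you', 'box'] (min_width=19, slack=0)
Line 2: ['a', 'have', 'we', 'network'] (min_width=17, slack=2)
Line 3: ['dog', 'all'] (min_width=7, slack=12)

Answer: 1 1 1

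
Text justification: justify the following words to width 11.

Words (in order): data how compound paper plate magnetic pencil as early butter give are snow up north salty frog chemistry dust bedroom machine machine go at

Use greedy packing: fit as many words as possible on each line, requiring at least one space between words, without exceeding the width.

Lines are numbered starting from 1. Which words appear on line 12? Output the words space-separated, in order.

Answer: dust

Derivation:
Line 1: ['data', 'how'] (min_width=8, slack=3)
Line 2: ['compound'] (min_width=8, slack=3)
Line 3: ['paper', 'plate'] (min_width=11, slack=0)
Line 4: ['magnetic'] (min_width=8, slack=3)
Line 5: ['pencil', 'as'] (min_width=9, slack=2)
Line 6: ['early'] (min_width=5, slack=6)
Line 7: ['butter', 'give'] (min_width=11, slack=0)
Line 8: ['are', 'snow', 'up'] (min_width=11, slack=0)
Line 9: ['north', 'salty'] (min_width=11, slack=0)
Line 10: ['frog'] (min_width=4, slack=7)
Line 11: ['chemistry'] (min_width=9, slack=2)
Line 12: ['dust'] (min_width=4, slack=7)
Line 13: ['bedroom'] (min_width=7, slack=4)
Line 14: ['machine'] (min_width=7, slack=4)
Line 15: ['machine', 'go'] (min_width=10, slack=1)
Line 16: ['at'] (min_width=2, slack=9)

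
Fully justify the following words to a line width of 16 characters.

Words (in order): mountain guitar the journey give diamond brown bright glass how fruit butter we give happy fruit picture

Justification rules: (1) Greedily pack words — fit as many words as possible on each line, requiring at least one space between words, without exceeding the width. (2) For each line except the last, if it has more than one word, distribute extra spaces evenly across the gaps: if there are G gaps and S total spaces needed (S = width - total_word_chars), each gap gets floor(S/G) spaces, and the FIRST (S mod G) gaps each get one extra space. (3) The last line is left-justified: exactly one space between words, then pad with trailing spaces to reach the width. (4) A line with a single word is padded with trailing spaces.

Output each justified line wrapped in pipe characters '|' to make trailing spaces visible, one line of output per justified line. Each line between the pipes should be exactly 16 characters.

Answer: |mountain  guitar|
|the journey give|
|diamond    brown|
|bright glass how|
|fruit  butter we|
|give happy fruit|
|picture         |

Derivation:
Line 1: ['mountain', 'guitar'] (min_width=15, slack=1)
Line 2: ['the', 'journey', 'give'] (min_width=16, slack=0)
Line 3: ['diamond', 'brown'] (min_width=13, slack=3)
Line 4: ['bright', 'glass', 'how'] (min_width=16, slack=0)
Line 5: ['fruit', 'butter', 'we'] (min_width=15, slack=1)
Line 6: ['give', 'happy', 'fruit'] (min_width=16, slack=0)
Line 7: ['picture'] (min_width=7, slack=9)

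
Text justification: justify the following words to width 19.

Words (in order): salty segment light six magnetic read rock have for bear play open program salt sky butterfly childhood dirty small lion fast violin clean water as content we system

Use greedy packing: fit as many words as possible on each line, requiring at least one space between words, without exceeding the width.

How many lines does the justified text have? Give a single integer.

Answer: 10

Derivation:
Line 1: ['salty', 'segment', 'light'] (min_width=19, slack=0)
Line 2: ['six', 'magnetic', 'read'] (min_width=17, slack=2)
Line 3: ['rock', 'have', 'for', 'bear'] (min_width=18, slack=1)
Line 4: ['play', 'open', 'program'] (min_width=17, slack=2)
Line 5: ['salt', 'sky', 'butterfly'] (min_width=18, slack=1)
Line 6: ['childhood', 'dirty'] (min_width=15, slack=4)
Line 7: ['small', 'lion', 'fast'] (min_width=15, slack=4)
Line 8: ['violin', 'clean', 'water'] (min_width=18, slack=1)
Line 9: ['as', 'content', 'we'] (min_width=13, slack=6)
Line 10: ['system'] (min_width=6, slack=13)
Total lines: 10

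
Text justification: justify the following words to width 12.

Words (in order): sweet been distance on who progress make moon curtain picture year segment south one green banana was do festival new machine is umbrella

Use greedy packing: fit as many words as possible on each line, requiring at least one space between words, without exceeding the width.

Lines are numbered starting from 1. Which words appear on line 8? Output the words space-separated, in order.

Line 1: ['sweet', 'been'] (min_width=10, slack=2)
Line 2: ['distance', 'on'] (min_width=11, slack=1)
Line 3: ['who', 'progress'] (min_width=12, slack=0)
Line 4: ['make', 'moon'] (min_width=9, slack=3)
Line 5: ['curtain'] (min_width=7, slack=5)
Line 6: ['picture', 'year'] (min_width=12, slack=0)
Line 7: ['segment'] (min_width=7, slack=5)
Line 8: ['south', 'one'] (min_width=9, slack=3)
Line 9: ['green', 'banana'] (min_width=12, slack=0)
Line 10: ['was', 'do'] (min_width=6, slack=6)
Line 11: ['festival', 'new'] (min_width=12, slack=0)
Line 12: ['machine', 'is'] (min_width=10, slack=2)
Line 13: ['umbrella'] (min_width=8, slack=4)

Answer: south one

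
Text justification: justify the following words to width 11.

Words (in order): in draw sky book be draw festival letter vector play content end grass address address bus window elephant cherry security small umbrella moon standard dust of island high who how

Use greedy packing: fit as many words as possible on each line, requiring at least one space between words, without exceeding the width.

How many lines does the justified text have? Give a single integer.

Answer: 21

Derivation:
Line 1: ['in', 'draw', 'sky'] (min_width=11, slack=0)
Line 2: ['book', 'be'] (min_width=7, slack=4)
Line 3: ['draw'] (min_width=4, slack=7)
Line 4: ['festival'] (min_width=8, slack=3)
Line 5: ['letter'] (min_width=6, slack=5)
Line 6: ['vector', 'play'] (min_width=11, slack=0)
Line 7: ['content', 'end'] (min_width=11, slack=0)
Line 8: ['grass'] (min_width=5, slack=6)
Line 9: ['address'] (min_width=7, slack=4)
Line 10: ['address', 'bus'] (min_width=11, slack=0)
Line 11: ['window'] (min_width=6, slack=5)
Line 12: ['elephant'] (min_width=8, slack=3)
Line 13: ['cherry'] (min_width=6, slack=5)
Line 14: ['security'] (min_width=8, slack=3)
Line 15: ['small'] (min_width=5, slack=6)
Line 16: ['umbrella'] (min_width=8, slack=3)
Line 17: ['moon'] (min_width=4, slack=7)
Line 18: ['standard'] (min_width=8, slack=3)
Line 19: ['dust', 'of'] (min_width=7, slack=4)
Line 20: ['island', 'high'] (min_width=11, slack=0)
Line 21: ['who', 'how'] (min_width=7, slack=4)
Total lines: 21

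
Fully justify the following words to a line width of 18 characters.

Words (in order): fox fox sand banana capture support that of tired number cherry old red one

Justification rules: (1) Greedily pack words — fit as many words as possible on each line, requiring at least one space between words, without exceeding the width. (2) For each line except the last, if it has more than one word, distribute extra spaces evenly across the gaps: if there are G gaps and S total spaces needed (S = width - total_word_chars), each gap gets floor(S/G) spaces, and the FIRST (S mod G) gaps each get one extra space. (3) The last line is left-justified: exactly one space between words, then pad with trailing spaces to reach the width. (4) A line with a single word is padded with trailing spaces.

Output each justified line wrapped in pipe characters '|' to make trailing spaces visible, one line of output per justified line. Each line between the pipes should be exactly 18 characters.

Line 1: ['fox', 'fox', 'sand'] (min_width=12, slack=6)
Line 2: ['banana', 'capture'] (min_width=14, slack=4)
Line 3: ['support', 'that', 'of'] (min_width=15, slack=3)
Line 4: ['tired', 'number'] (min_width=12, slack=6)
Line 5: ['cherry', 'old', 'red', 'one'] (min_width=18, slack=0)

Answer: |fox    fox    sand|
|banana     capture|
|support   that  of|
|tired       number|
|cherry old red one|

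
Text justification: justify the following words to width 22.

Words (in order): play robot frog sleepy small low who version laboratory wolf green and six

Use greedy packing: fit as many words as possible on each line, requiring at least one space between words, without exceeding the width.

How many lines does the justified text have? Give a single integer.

Line 1: ['play', 'robot', 'frog', 'sleepy'] (min_width=22, slack=0)
Line 2: ['small', 'low', 'who', 'version'] (min_width=21, slack=1)
Line 3: ['laboratory', 'wolf', 'green'] (min_width=21, slack=1)
Line 4: ['and', 'six'] (min_width=7, slack=15)
Total lines: 4

Answer: 4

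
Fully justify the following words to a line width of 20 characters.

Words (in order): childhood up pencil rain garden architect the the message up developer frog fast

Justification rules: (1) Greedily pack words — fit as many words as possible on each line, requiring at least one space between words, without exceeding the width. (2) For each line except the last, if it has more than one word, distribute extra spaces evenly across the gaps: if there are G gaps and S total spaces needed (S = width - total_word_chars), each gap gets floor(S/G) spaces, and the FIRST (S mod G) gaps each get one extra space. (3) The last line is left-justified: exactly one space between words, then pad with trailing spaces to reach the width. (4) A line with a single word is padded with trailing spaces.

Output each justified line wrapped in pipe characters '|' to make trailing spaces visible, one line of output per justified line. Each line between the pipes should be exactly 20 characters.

Answer: |childhood  up pencil|
|rain          garden|
|architect   the  the|
|message up developer|
|frog fast           |

Derivation:
Line 1: ['childhood', 'up', 'pencil'] (min_width=19, slack=1)
Line 2: ['rain', 'garden'] (min_width=11, slack=9)
Line 3: ['architect', 'the', 'the'] (min_width=17, slack=3)
Line 4: ['message', 'up', 'developer'] (min_width=20, slack=0)
Line 5: ['frog', 'fast'] (min_width=9, slack=11)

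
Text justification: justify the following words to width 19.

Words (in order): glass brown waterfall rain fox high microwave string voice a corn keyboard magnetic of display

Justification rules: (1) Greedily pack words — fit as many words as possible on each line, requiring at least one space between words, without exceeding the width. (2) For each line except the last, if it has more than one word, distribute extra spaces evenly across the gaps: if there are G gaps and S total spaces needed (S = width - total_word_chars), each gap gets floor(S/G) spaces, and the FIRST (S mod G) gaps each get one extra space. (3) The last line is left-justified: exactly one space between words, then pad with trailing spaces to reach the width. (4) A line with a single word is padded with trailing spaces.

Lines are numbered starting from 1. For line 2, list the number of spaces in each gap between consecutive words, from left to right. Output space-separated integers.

Line 1: ['glass', 'brown'] (min_width=11, slack=8)
Line 2: ['waterfall', 'rain', 'fox'] (min_width=18, slack=1)
Line 3: ['high', 'microwave'] (min_width=14, slack=5)
Line 4: ['string', 'voice', 'a', 'corn'] (min_width=19, slack=0)
Line 5: ['keyboard', 'magnetic'] (min_width=17, slack=2)
Line 6: ['of', 'display'] (min_width=10, slack=9)

Answer: 2 1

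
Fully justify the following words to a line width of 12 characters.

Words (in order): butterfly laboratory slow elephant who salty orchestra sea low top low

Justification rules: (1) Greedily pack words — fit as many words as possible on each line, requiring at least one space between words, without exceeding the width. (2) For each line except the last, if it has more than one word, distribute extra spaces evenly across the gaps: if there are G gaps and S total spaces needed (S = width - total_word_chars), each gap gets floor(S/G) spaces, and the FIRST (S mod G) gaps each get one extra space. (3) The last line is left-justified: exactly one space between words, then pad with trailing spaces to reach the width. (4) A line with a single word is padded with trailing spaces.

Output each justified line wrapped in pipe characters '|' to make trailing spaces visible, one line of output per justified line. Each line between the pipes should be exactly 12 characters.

Line 1: ['butterfly'] (min_width=9, slack=3)
Line 2: ['laboratory'] (min_width=10, slack=2)
Line 3: ['slow'] (min_width=4, slack=8)
Line 4: ['elephant', 'who'] (min_width=12, slack=0)
Line 5: ['salty'] (min_width=5, slack=7)
Line 6: ['orchestra'] (min_width=9, slack=3)
Line 7: ['sea', 'low', 'top'] (min_width=11, slack=1)
Line 8: ['low'] (min_width=3, slack=9)

Answer: |butterfly   |
|laboratory  |
|slow        |
|elephant who|
|salty       |
|orchestra   |
|sea  low top|
|low         |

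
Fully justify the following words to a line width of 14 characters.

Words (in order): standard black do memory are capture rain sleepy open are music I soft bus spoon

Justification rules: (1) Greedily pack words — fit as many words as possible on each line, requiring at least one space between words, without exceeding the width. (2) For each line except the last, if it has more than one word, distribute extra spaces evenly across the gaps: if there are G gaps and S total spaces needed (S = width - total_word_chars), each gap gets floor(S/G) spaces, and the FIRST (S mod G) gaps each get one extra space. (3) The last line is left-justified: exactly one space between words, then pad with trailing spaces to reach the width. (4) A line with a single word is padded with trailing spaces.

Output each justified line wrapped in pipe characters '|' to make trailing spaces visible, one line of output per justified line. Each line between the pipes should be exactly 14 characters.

Answer: |standard black|
|do  memory are|
|capture   rain|
|sleepy    open|
|are   music  I|
|soft bus spoon|

Derivation:
Line 1: ['standard', 'black'] (min_width=14, slack=0)
Line 2: ['do', 'memory', 'are'] (min_width=13, slack=1)
Line 3: ['capture', 'rain'] (min_width=12, slack=2)
Line 4: ['sleepy', 'open'] (min_width=11, slack=3)
Line 5: ['are', 'music', 'I'] (min_width=11, slack=3)
Line 6: ['soft', 'bus', 'spoon'] (min_width=14, slack=0)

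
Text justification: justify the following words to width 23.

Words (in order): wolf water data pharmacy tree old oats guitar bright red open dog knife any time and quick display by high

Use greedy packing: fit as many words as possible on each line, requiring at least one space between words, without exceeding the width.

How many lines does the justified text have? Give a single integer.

Line 1: ['wolf', 'water', 'data'] (min_width=15, slack=8)
Line 2: ['pharmacy', 'tree', 'old', 'oats'] (min_width=22, slack=1)
Line 3: ['guitar', 'bright', 'red', 'open'] (min_width=22, slack=1)
Line 4: ['dog', 'knife', 'any', 'time', 'and'] (min_width=22, slack=1)
Line 5: ['quick', 'display', 'by', 'high'] (min_width=21, slack=2)
Total lines: 5

Answer: 5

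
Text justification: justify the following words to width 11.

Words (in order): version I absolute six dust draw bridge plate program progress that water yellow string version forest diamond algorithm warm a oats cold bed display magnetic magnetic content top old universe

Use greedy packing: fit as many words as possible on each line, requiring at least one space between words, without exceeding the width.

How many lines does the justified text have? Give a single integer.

Line 1: ['version', 'I'] (min_width=9, slack=2)
Line 2: ['absolute'] (min_width=8, slack=3)
Line 3: ['six', 'dust'] (min_width=8, slack=3)
Line 4: ['draw', 'bridge'] (min_width=11, slack=0)
Line 5: ['plate'] (min_width=5, slack=6)
Line 6: ['program'] (min_width=7, slack=4)
Line 7: ['progress'] (min_width=8, slack=3)
Line 8: ['that', 'water'] (min_width=10, slack=1)
Line 9: ['yellow'] (min_width=6, slack=5)
Line 10: ['string'] (min_width=6, slack=5)
Line 11: ['version'] (min_width=7, slack=4)
Line 12: ['forest'] (min_width=6, slack=5)
Line 13: ['diamond'] (min_width=7, slack=4)
Line 14: ['algorithm'] (min_width=9, slack=2)
Line 15: ['warm', 'a', 'oats'] (min_width=11, slack=0)
Line 16: ['cold', 'bed'] (min_width=8, slack=3)
Line 17: ['display'] (min_width=7, slack=4)
Line 18: ['magnetic'] (min_width=8, slack=3)
Line 19: ['magnetic'] (min_width=8, slack=3)
Line 20: ['content', 'top'] (min_width=11, slack=0)
Line 21: ['old'] (min_width=3, slack=8)
Line 22: ['universe'] (min_width=8, slack=3)
Total lines: 22

Answer: 22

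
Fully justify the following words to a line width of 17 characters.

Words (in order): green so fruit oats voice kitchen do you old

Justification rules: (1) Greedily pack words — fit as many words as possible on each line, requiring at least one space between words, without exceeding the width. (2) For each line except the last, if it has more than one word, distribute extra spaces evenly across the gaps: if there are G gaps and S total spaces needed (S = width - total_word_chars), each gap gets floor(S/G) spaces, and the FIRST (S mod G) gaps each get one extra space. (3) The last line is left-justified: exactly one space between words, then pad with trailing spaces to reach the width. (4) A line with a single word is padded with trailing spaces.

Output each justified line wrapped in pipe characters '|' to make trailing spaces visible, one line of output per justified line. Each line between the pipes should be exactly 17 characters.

Line 1: ['green', 'so', 'fruit'] (min_width=14, slack=3)
Line 2: ['oats', 'voice'] (min_width=10, slack=7)
Line 3: ['kitchen', 'do', 'you'] (min_width=14, slack=3)
Line 4: ['old'] (min_width=3, slack=14)

Answer: |green   so  fruit|
|oats        voice|
|kitchen   do  you|
|old              |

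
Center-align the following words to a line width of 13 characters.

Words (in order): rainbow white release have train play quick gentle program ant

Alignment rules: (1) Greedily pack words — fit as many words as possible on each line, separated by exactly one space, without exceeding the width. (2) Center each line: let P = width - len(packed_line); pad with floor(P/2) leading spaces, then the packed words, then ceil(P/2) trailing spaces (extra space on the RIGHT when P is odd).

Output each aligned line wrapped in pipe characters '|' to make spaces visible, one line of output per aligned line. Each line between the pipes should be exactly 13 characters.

Answer: |rainbow white|
|release have |
| train play  |
|quick gentle |
| program ant |

Derivation:
Line 1: ['rainbow', 'white'] (min_width=13, slack=0)
Line 2: ['release', 'have'] (min_width=12, slack=1)
Line 3: ['train', 'play'] (min_width=10, slack=3)
Line 4: ['quick', 'gentle'] (min_width=12, slack=1)
Line 5: ['program', 'ant'] (min_width=11, slack=2)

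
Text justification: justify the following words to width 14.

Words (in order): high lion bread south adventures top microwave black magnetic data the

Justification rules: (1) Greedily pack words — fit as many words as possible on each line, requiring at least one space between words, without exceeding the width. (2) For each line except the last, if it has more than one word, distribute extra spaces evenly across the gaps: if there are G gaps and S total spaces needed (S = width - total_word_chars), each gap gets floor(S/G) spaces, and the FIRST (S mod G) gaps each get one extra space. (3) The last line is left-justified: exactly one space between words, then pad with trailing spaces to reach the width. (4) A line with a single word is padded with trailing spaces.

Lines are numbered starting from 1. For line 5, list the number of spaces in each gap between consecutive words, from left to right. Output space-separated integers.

Answer: 1

Derivation:
Line 1: ['high', 'lion'] (min_width=9, slack=5)
Line 2: ['bread', 'south'] (min_width=11, slack=3)
Line 3: ['adventures', 'top'] (min_width=14, slack=0)
Line 4: ['microwave'] (min_width=9, slack=5)
Line 5: ['black', 'magnetic'] (min_width=14, slack=0)
Line 6: ['data', 'the'] (min_width=8, slack=6)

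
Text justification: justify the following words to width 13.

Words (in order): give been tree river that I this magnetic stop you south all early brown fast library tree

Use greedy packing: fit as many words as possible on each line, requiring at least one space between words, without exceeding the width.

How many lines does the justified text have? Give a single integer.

Line 1: ['give', 'been'] (min_width=9, slack=4)
Line 2: ['tree', 'river'] (min_width=10, slack=3)
Line 3: ['that', 'I', 'this'] (min_width=11, slack=2)
Line 4: ['magnetic', 'stop'] (min_width=13, slack=0)
Line 5: ['you', 'south', 'all'] (min_width=13, slack=0)
Line 6: ['early', 'brown'] (min_width=11, slack=2)
Line 7: ['fast', 'library'] (min_width=12, slack=1)
Line 8: ['tree'] (min_width=4, slack=9)
Total lines: 8

Answer: 8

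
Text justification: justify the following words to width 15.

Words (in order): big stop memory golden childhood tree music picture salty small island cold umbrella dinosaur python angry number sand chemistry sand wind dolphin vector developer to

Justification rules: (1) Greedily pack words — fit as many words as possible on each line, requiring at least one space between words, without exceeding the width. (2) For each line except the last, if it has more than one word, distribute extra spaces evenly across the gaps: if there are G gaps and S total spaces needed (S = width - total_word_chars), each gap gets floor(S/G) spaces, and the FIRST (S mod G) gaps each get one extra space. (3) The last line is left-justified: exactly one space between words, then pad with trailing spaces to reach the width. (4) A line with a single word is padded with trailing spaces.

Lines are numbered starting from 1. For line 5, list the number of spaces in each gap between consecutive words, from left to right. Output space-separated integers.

Answer: 5

Derivation:
Line 1: ['big', 'stop', 'memory'] (min_width=15, slack=0)
Line 2: ['golden'] (min_width=6, slack=9)
Line 3: ['childhood', 'tree'] (min_width=14, slack=1)
Line 4: ['music', 'picture'] (min_width=13, slack=2)
Line 5: ['salty', 'small'] (min_width=11, slack=4)
Line 6: ['island', 'cold'] (min_width=11, slack=4)
Line 7: ['umbrella'] (min_width=8, slack=7)
Line 8: ['dinosaur', 'python'] (min_width=15, slack=0)
Line 9: ['angry', 'number'] (min_width=12, slack=3)
Line 10: ['sand', 'chemistry'] (min_width=14, slack=1)
Line 11: ['sand', 'wind'] (min_width=9, slack=6)
Line 12: ['dolphin', 'vector'] (min_width=14, slack=1)
Line 13: ['developer', 'to'] (min_width=12, slack=3)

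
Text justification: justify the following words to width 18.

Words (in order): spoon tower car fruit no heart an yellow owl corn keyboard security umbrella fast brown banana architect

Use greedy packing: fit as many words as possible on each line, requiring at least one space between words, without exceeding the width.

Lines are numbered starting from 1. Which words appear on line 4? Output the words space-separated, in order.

Line 1: ['spoon', 'tower', 'car'] (min_width=15, slack=3)
Line 2: ['fruit', 'no', 'heart', 'an'] (min_width=17, slack=1)
Line 3: ['yellow', 'owl', 'corn'] (min_width=15, slack=3)
Line 4: ['keyboard', 'security'] (min_width=17, slack=1)
Line 5: ['umbrella', 'fast'] (min_width=13, slack=5)
Line 6: ['brown', 'banana'] (min_width=12, slack=6)
Line 7: ['architect'] (min_width=9, slack=9)

Answer: keyboard security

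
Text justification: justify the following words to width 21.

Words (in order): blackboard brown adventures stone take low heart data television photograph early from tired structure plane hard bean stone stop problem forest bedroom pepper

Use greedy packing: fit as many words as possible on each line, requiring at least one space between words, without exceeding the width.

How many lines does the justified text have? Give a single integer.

Answer: 9

Derivation:
Line 1: ['blackboard', 'brown'] (min_width=16, slack=5)
Line 2: ['adventures', 'stone', 'take'] (min_width=21, slack=0)
Line 3: ['low', 'heart', 'data'] (min_width=14, slack=7)
Line 4: ['television', 'photograph'] (min_width=21, slack=0)
Line 5: ['early', 'from', 'tired'] (min_width=16, slack=5)
Line 6: ['structure', 'plane', 'hard'] (min_width=20, slack=1)
Line 7: ['bean', 'stone', 'stop'] (min_width=15, slack=6)
Line 8: ['problem', 'forest'] (min_width=14, slack=7)
Line 9: ['bedroom', 'pepper'] (min_width=14, slack=7)
Total lines: 9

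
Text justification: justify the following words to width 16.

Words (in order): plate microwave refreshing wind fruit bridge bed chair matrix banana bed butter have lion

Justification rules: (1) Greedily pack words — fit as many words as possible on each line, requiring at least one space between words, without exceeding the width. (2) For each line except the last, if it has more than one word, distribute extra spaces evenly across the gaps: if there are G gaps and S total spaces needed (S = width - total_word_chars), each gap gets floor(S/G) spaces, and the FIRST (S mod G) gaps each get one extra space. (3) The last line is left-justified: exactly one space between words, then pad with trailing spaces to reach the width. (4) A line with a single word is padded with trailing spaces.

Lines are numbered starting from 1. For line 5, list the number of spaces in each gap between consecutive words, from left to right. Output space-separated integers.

Line 1: ['plate', 'microwave'] (min_width=15, slack=1)
Line 2: ['refreshing', 'wind'] (min_width=15, slack=1)
Line 3: ['fruit', 'bridge', 'bed'] (min_width=16, slack=0)
Line 4: ['chair', 'matrix'] (min_width=12, slack=4)
Line 5: ['banana', 'bed'] (min_width=10, slack=6)
Line 6: ['butter', 'have', 'lion'] (min_width=16, slack=0)

Answer: 7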